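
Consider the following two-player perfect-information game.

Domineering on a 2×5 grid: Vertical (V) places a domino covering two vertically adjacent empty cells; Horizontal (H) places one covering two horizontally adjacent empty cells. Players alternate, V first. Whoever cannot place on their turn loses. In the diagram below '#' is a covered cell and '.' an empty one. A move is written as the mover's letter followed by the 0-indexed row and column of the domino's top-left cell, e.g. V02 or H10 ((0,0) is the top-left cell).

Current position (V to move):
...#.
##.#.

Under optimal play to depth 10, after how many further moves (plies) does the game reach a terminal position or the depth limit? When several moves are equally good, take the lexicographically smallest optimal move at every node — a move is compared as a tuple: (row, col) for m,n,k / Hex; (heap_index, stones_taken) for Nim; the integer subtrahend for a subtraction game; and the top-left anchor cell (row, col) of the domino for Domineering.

ply 1, V at ...#./##.#. | V02=+1→..##./####.*; V04=-1→...##/##.##
ply 2, H at ..##./####. | H00=-1→####./####.*
ply 3, V at ####./####. | V04=+1→#####/#####*
ply 4: #####/##### is terminal -1 (H); from ...#./##.#. depth 10

PV length from [...#./##.#.]: 3 plies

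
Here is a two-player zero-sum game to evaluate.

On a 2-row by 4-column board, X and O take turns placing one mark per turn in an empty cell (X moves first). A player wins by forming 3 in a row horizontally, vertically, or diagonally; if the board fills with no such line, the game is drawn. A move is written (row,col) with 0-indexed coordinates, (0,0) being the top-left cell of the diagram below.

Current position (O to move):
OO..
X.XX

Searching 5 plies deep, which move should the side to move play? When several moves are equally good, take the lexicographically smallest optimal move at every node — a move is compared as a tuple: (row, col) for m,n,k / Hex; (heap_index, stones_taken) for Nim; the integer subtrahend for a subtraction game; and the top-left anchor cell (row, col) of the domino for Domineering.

O's best at [OO../X.XX]: (0,2)

[OO../X.XX] O move#1: (0,2):+1/OOO./X.XX*, (0,3):-1/OO.O/X.XX, (1,1):+0/OO../XOXX
[OOO./X.XX] end (terminal -1, X#2); searched OO../X.XX to 5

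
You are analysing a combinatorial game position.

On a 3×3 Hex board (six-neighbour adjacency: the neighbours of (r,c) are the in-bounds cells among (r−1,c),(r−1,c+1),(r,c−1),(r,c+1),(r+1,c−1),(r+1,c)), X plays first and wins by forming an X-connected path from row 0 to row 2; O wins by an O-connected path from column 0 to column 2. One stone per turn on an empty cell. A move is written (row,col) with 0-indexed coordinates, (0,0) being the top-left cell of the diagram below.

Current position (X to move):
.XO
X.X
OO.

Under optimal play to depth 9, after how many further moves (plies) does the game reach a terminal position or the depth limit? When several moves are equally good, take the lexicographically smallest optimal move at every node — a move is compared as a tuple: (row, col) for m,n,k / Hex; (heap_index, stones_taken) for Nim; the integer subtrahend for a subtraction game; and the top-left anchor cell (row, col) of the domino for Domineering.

p1 X@[.XO/X.X/OO.]: (0,0)[XXO/X.X/OO.]-1* (1,1)[.XO/XXX/OO.]-1 (2,2)[.XO/X.X/OOX]-1
p2 O@[XXO/X.X/OO.]: (1,1)[XXO/XOX/OO.]+1* (2,2)[XXO/X.X/OOO]+1
p3 X@[XXO/XOX/OO.] terminal -1; root [.XO/X.X/OO.] d9

PV length from [.XO/X.X/OO.]: 2 plies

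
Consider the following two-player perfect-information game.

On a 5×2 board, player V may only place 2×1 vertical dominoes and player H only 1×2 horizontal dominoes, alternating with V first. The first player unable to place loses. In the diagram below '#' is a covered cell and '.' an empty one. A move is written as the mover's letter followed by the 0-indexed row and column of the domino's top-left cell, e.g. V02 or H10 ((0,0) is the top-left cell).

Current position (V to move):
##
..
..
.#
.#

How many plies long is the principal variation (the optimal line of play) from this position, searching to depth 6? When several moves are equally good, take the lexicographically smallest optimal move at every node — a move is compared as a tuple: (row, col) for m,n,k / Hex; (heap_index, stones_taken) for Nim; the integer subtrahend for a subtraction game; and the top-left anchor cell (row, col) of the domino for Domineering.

PV length from [##/../../.#/.#]: 1 ply

[##/../../.#/.#] V move#1: V10:+1/##/#./#./.#/.#*, V11:+1/##/.#/.#/.#/.#, V20:-1/##/../#./##/.#, V30:-1/##/../../##/##
[##/#./#./.#/.#] end (terminal -1, H#2); searched ##/../../.#/.# to 6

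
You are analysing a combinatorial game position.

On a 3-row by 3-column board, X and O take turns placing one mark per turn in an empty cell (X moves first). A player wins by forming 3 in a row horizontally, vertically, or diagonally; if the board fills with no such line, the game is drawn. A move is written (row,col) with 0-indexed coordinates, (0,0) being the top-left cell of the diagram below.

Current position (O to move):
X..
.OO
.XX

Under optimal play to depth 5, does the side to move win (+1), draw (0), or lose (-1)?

p1 O@[X../.OO/.XX]: (0,1)[XO./.OO/.XX]-1 (0,2)[X.O/.OO/.XX]-1 (1,0)[X../OOO/.XX]+1* (2,0)[X../.OO/OXX]+1
p2 X@[X../OOO/.XX] terminal -1; root [X../.OO/.XX] d5

value(X../.OO/.XX, O) = +1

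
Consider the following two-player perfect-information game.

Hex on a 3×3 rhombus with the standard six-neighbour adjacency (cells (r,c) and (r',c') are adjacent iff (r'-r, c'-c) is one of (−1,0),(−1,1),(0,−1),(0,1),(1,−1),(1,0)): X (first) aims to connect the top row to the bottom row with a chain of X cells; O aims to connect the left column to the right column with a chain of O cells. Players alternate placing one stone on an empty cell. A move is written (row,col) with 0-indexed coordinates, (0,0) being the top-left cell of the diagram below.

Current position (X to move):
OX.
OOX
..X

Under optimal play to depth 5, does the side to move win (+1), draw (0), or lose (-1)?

[OX./OOX/..X] X move#1: (0,2):+1/OXX/OOX/..X*, (2,0):-1/OX./OOX/X.X, (2,1):-1/OX./OOX/.XX
[OXX/OOX/..X] end (terminal -1, O#2); searched OX./OOX/..X to 5

value(OX./OOX/..X, X) = +1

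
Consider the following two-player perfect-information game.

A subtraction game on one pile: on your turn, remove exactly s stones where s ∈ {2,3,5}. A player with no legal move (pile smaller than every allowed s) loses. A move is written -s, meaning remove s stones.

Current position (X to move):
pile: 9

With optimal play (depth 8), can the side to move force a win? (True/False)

p1 X@[9]: -2[7]+1* -3[6]-1 -5[4]-1
p2 O@[7]: -2[5]-1* -3[4]-1 -5[2]-1
p3 X@[5]: -2[3]-1 -3[2]-1 -5[0]+1*
p4 O@[0] terminal -1; root [9] d8

X winning at [9]: True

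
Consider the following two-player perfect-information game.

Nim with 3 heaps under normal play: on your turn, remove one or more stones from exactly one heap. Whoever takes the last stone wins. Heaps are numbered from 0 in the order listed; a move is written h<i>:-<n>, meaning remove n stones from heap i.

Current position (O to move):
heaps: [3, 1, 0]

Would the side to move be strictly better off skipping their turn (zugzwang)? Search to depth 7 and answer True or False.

zugzwang((3,1,0), O) = False

ply 1, O at (3,1,0) | h0:-1=-1→(2,1,0); h0:-2=+1→(1,1,0)*; h0:-3=-1→(0,1,0); h1:-1=-1→(3,0,0)
ply 2, X at (1,1,0) | h0:-1=-1→(0,1,0)*; h1:-1=-1→(1,0,0)
ply 3, O at (0,1,0) | h1:-1=+1→(0,0,0)*
ply 4: (0,0,0) is terminal -1 (X); from (3,1,0) depth 7
if O skipped the turn, X would face:
~ ply 1, X at (3,1,0) | h0:-1=-1→(2,1,0); h0:-2=+1→(1,1,0)*; h0:-3=-1→(0,1,0); h1:-1=-1→(3,0,0)
~ ply 2, O at (1,1,0) | h0:-1=-1→(0,1,0)*; h1:-1=-1→(1,0,0)
~ ply 3, X at (0,1,0) | h1:-1=+1→(0,0,0)*
~ ply 4: (0,0,0) is terminal -1 (O); from (3,1,0) depth 7
compare (O): move=+1 vs pass=-1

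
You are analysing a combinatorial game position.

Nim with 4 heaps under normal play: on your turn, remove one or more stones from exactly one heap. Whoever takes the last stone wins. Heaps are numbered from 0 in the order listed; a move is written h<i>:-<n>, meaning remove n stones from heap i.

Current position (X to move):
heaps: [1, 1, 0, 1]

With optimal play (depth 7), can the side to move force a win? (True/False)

ply 1, X at (1,1,0,1) | h0:-1=+1→(0,1,0,1)*; h1:-1=+1→(1,0,0,1); h3:-1=+1→(1,1,0,0)
ply 2, O at (0,1,0,1) | h1:-1=-1→(0,0,0,1)*; h3:-1=-1→(0,1,0,0)
ply 3, X at (0,0,0,1) | h3:-1=+1→(0,0,0,0)*
ply 4: (0,0,0,0) is terminal -1 (O); from (1,1,0,1) depth 7

X winning at [(1,1,0,1)]: True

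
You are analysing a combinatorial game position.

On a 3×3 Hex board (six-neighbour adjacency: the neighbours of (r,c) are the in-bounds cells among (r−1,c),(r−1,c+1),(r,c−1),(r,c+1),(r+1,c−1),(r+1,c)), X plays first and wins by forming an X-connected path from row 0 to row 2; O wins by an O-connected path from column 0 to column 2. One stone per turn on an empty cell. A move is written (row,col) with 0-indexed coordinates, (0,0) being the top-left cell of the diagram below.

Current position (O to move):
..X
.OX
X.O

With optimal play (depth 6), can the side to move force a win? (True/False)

O winning at [..X/.OX/X.O]: False

[..X/.OX/X.O] O move#1: (0,0):-1/O.X/.OX/X.O*, (0,1):-1/.OX/.OX/X.O, (1,0):-1/..X/OOX/X.O, (2,1):-1/..X/.OX/XOO
[O.X/.OX/X.O] X move#2: (0,1):+1/OXX/.OX/X.O*, (1,0):+1/O.X/XOX/X.O, (2,1):+1/O.X/.OX/XXO
[OXX/.OX/X.O] O move#3: (1,0):-1/OXX/OOX/X.O*, (2,1):-1/OXX/.OX/XOO
[OXX/OOX/X.O] X move#4: (2,1):+1/OXX/OOX/XXO*
[OXX/OOX/XXO] end (terminal -1, O#5); searched ..X/.OX/X.O to 6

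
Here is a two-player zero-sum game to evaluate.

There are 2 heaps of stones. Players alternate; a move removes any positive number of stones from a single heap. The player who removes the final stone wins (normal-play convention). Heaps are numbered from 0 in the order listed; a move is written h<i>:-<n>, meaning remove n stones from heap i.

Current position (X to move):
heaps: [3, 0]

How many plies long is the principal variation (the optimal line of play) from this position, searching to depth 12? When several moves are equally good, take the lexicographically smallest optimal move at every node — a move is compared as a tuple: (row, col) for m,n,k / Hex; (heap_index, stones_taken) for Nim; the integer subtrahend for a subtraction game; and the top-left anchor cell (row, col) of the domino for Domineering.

[(3,0)] X move#1: h0:-1:-1/(2,0), h0:-2:-1/(1,0), h0:-3:+1/(0,0)*
[(0,0)] end (terminal -1, O#2); searched (3,0) to 12

PV length from [(3,0)]: 1 ply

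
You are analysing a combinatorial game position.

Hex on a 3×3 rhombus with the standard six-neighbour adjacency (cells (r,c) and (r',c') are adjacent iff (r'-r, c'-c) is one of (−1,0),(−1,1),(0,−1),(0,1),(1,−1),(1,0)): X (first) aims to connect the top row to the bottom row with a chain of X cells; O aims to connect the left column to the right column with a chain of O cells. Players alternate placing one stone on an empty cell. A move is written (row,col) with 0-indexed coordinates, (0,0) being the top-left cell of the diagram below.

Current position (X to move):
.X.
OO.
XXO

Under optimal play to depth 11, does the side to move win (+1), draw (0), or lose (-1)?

p1 X@[.X./OO./XXO]: (0,0)[XX./OO./XXO]-1* (0,2)[.XX/OO./XXO]-1 (1,2)[.X./OOX/XXO]-1
p2 O@[XX./OO./XXO]: (0,2)[XXO/OO./XXO]+1* (1,2)[XX./OOO/XXO]+1
p3 X@[XXO/OO./XXO] terminal -1; root [.X./OO./XXO] d11

value(.X./OO./XXO, X) = -1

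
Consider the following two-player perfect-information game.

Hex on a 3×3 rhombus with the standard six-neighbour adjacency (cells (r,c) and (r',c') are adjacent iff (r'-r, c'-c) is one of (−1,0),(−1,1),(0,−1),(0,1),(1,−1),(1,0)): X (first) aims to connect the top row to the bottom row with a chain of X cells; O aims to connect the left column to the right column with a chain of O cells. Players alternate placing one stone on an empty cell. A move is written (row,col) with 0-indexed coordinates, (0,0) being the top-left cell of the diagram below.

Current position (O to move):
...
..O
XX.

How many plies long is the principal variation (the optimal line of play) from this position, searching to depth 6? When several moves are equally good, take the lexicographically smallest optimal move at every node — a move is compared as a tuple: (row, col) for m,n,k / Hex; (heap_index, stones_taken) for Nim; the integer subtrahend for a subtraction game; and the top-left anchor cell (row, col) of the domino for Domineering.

[.../..O/XX.] O move#1: (0,0):-1/O../..O/XX., (0,1):+1/.O./..O/XX.*, (0,2):-1/..O/..O/XX., (1,0):-1/.../O.O/XX., (1,1):-1/.../.OO/XX., (2,2):-1/.../..O/XXO
[.O./..O/XX.] X move#2: (0,0):-1/XO./..O/XX.*, (0,2):-1/.OX/..O/XX., (1,0):-1/.O./X.O/XX., (1,1):-1/.O./.XO/XX., (2,2):-1/.O./..O/XXX
[XO./..O/XX.] O move#3: (0,2):-1/XOO/..O/XX., (1,0):+1/XO./O.O/XX.*, (1,1):-1/XO./.OO/XX., (2,2):-1/XO./..O/XXO
[XO./O.O/XX.] X move#4: (0,2):-1/XOX/O.O/XX.*, (1,1):-1/XO./OXO/XX., (2,2):-1/XO./O.O/XXX
[XOX/O.O/XX.] O move#5: (1,1):+1/XOX/OOO/XX.*, (2,2):-1/XOX/O.O/XXO
[XOX/OOO/XX.] end (terminal -1, X#6); searched .../..O/XX. to 6

PV length from [.../..O/XX.]: 5 plies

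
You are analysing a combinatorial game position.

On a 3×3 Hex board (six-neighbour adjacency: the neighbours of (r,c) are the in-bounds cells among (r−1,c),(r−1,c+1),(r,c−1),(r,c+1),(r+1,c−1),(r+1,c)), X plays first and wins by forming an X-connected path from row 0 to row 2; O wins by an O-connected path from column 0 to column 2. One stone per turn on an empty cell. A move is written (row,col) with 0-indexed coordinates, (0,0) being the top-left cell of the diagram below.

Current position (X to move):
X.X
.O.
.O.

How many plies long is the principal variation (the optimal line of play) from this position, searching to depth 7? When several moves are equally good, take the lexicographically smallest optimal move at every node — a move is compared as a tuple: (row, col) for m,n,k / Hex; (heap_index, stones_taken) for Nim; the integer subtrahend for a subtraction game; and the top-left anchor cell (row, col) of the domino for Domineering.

PV length from [X.X/.O./.O.]: 4 plies

p1 X@[X.X/.O./.O.]: (0,1)[XXX/.O./.O.]-1* (1,0)[X.X/XO./.O.]-1 (1,2)[X.X/.OX/.O.]-1 (2,0)[X.X/.O./XO.]-1 (2,2)[X.X/.O./.OX]-1
p2 O@[XXX/.O./.O.]: (1,0)[XXX/OO./.O.]+1* (1,2)[XXX/.OO/.O.]+1 (2,0)[XXX/.O./OO.]+1 (2,2)[XXX/.O./.OO]+1
p3 X@[XXX/OO./.O.]: (1,2)[XXX/OOX/.O.]-1* (2,0)[XXX/OO./XO.]-1 (2,2)[XXX/OO./.OX]-1
p4 O@[XXX/OOX/.O.]: (2,0)[XXX/OOX/OO.]-1 (2,2)[XXX/OOX/.OO]+1*
p5 X@[XXX/OOX/.OO] terminal -1; root [X.X/.O./.O.] d7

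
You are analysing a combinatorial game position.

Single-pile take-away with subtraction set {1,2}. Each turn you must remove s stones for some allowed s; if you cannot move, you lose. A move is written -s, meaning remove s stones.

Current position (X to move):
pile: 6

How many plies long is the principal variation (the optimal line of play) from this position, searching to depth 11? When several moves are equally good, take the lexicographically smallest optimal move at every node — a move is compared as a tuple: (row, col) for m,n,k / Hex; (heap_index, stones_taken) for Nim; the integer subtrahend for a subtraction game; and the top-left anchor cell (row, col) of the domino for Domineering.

[6] X move#1: -1:-1/5*, -2:-1/4
[5] O move#2: -1:-1/4, -2:+1/3*
[3] X move#3: -1:-1/2*, -2:-1/1
[2] O move#4: -1:-1/1, -2:+1/0*
[0] end (terminal -1, X#5); searched 6 to 11

PV length from [6]: 4 plies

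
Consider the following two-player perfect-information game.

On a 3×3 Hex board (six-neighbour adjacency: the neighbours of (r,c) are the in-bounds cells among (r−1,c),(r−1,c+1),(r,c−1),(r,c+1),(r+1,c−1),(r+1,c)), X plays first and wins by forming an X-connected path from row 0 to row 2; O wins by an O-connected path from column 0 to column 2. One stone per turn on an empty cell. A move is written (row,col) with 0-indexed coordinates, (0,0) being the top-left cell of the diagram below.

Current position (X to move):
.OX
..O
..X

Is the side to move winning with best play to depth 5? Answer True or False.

X winning at [.OX/..O/..X]: True

p1 X@[.OX/..O/..X]: (0,0)[XOX/..O/..X]-1 (1,0)[.OX/X.O/..X]-1 (1,1)[.OX/.XO/..X]+1* (2,0)[.OX/..O/X.X]-1 (2,1)[.OX/..O/.XX]-1
p2 O@[.OX/.XO/..X]: (0,0)[OOX/.XO/..X]-1* (1,0)[.OX/OXO/..X]-1 (2,0)[.OX/.XO/O.X]-1 (2,1)[.OX/.XO/.OX]-1
p3 X@[OOX/.XO/..X]: (1,0)[OOX/XXO/..X]+1* (2,0)[OOX/.XO/X.X]+1 (2,1)[OOX/.XO/.XX]+1
p4 O@[OOX/XXO/..X]: (2,0)[OOX/XXO/O.X]-1* (2,1)[OOX/XXO/.OX]-1
p5 X@[OOX/XXO/O.X]: (2,1)[OOX/XXO/OXX]+1*
p6 O@[OOX/XXO/OXX] terminal -1; root [.OX/..O/..X] d5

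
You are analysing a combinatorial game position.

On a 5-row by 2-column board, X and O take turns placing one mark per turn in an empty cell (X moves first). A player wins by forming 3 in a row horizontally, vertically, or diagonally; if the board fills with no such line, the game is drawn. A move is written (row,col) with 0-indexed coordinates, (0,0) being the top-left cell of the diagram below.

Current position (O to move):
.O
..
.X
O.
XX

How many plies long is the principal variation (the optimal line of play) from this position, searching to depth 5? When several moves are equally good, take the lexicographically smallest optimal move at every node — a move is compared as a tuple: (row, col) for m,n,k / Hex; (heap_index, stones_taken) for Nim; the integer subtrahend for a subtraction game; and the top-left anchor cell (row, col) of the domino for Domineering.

PV length from [.O/../.X/O./XX]: 5 plies

p1 O@[.O/../.X/O./XX]: (0,0)[OO/../.X/O./XX]-1 (1,0)[.O/O./.X/O./XX]-1 (1,1)[.O/.O/.X/O./XX]-1 (2,0)[.O/../OX/O./XX]-1 (3,1)[.O/../.X/OO/XX]+0*
p2 X@[.O/../.X/OO/XX]: (0,0)[XO/../.X/OO/XX]+0* (1,0)[.O/X./.X/OO/XX]+0 (1,1)[.O/.X/.X/OO/XX]+0 (2,0)[.O/../XX/OO/XX]+0
p3 O@[XO/../.X/OO/XX]: (1,0)[XO/O./.X/OO/XX]+0* (1,1)[XO/.O/.X/OO/XX]+0 (2,0)[XO/../OX/OO/XX]+0
p4 X@[XO/O./.X/OO/XX]: (1,1)[XO/OX/.X/OO/XX]-1 (2,0)[XO/O./XX/OO/XX]+0*
p5 O@[XO/O./XX/OO/XX]: (1,1)[XO/OO/XX/OO/XX]+0*
p6 X@[XO/OO/XX/OO/XX] terminal +0; root [.O/../.X/O./XX] d5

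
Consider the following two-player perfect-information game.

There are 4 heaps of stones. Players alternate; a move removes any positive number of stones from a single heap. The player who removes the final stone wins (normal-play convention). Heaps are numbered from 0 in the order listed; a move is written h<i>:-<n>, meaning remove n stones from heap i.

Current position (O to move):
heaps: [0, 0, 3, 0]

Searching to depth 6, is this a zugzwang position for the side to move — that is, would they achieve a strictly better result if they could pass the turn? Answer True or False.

zugzwang((0,0,3,0), O) = False

ply 1, O at (0,0,3,0) | h2:-1=-1→(0,0,2,0); h2:-2=-1→(0,0,1,0); h2:-3=+1→(0,0,0,0)*
ply 2: (0,0,0,0) is terminal -1 (X); from (0,0,3,0) depth 6
suppose O passes — search the same position with X to move:
pass> ply 1, X at (0,0,3,0) | h2:-1=-1→(0,0,2,0); h2:-2=-1→(0,0,1,0); h2:-3=+1→(0,0,0,0)*
pass> ply 2: (0,0,0,0) is terminal -1 (O); from (0,0,3,0) depth 6
for O: play +1, pass -1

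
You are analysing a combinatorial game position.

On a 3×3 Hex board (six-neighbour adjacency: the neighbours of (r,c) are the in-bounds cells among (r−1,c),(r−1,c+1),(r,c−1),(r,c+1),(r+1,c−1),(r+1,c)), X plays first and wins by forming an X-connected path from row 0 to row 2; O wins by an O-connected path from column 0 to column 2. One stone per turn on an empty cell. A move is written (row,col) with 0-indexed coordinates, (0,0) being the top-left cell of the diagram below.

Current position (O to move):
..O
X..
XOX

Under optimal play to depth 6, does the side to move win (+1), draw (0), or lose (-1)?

value(..O/X../XOX, O) = -1

[..O/X../XOX] O move#1: (0,0):-1/O.O/X../XOX*, (0,1):-1/.OO/X../XOX, (1,1):-1/..O/XO./XOX, (1,2):-1/..O/X.O/XOX
[O.O/X../XOX] X move#2: (0,1):+1/OXO/X../XOX*, (1,1):-1/O.O/XX./XOX, (1,2):-1/O.O/X.X/XOX
[OXO/X../XOX] end (terminal -1, O#3); searched ..O/X../XOX to 6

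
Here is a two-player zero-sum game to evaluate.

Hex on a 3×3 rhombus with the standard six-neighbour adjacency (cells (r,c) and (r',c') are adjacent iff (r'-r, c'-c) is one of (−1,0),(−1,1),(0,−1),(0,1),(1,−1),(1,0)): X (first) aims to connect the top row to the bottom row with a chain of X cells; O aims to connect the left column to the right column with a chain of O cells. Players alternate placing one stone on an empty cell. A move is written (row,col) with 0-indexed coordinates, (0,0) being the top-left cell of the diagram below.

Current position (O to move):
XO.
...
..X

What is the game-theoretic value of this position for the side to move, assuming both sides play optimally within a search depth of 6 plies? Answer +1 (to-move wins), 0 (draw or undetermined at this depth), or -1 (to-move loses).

value(XO./.../..X, O) = +1

p1 O@[XO./.../..X]: (0,2)[XOO/.../..X]-1 (1,0)[XO./O../..X]-1 (1,1)[XO./.O./..X]+1* (1,2)[XO./..O/..X]-1 (2,0)[XO./.../O.X]-1 (2,1)[XO./.../.OX]-1
p2 X@[XO./.O./..X]: (0,2)[XOX/.O./..X]-1* (1,0)[XO./XO./..X]-1 (1,2)[XO./.OX/..X]-1 (2,0)[XO./.O./X.X]-1 (2,1)[XO./.O./.XX]-1
p3 O@[XOX/.O./..X]: (1,0)[XOX/OO./..X]-1 (1,2)[XOX/.OO/..X]+1* (2,0)[XOX/.O./O.X]-1 (2,1)[XOX/.O./.OX]-1
p4 X@[XOX/.OO/..X]: (1,0)[XOX/XOO/..X]-1* (2,0)[XOX/.OO/X.X]-1 (2,1)[XOX/.OO/.XX]-1
p5 O@[XOX/XOO/..X]: (2,0)[XOX/XOO/O.X]+1* (2,1)[XOX/XOO/.OX]-1
p6 X@[XOX/XOO/O.X] terminal -1; root [XO./.../..X] d6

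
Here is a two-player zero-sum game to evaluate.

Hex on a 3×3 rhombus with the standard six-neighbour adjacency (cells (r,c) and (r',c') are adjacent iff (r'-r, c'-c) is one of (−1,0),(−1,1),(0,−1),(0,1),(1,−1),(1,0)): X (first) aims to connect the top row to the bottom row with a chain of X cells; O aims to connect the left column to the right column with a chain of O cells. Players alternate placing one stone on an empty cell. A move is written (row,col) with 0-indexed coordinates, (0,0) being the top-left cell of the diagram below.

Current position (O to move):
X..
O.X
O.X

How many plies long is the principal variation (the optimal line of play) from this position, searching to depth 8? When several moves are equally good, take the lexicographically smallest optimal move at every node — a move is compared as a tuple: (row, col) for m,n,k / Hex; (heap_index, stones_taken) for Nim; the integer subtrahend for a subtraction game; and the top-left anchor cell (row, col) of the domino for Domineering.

PV length from [X../O.X/O.X]: 3 plies

p1 O@[X../O.X/O.X]: (0,1)[XO./O.X/O.X]-1 (0,2)[X.O/O.X/O.X]+1* (1,1)[X../OOX/O.X]-1 (2,1)[X../O.X/OOX]-1
p2 X@[X.O/O.X/O.X]: (0,1)[XXO/O.X/O.X]-1* (1,1)[X.O/OXX/O.X]-1 (2,1)[X.O/O.X/OXX]-1
p3 O@[XXO/O.X/O.X]: (1,1)[XXO/OOX/O.X]+1* (2,1)[XXO/O.X/OOX]-1
p4 X@[XXO/OOX/O.X] terminal -1; root [X../O.X/O.X] d8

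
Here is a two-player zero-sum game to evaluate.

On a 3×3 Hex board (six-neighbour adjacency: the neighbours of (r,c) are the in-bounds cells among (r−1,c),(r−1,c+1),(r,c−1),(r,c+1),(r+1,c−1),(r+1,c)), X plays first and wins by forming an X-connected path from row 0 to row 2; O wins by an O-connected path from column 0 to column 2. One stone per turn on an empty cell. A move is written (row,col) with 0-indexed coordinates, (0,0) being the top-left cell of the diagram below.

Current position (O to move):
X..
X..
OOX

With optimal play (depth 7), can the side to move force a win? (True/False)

ply 1, O at X../X../OOX | (0,1)=-1→XO./X../OOX; (0,2)=+1→X.O/X../OOX*; (1,1)=+1→X../XO./OOX; (1,2)=+1→X../X.O/OOX
ply 2, X at X.O/X../OOX | (0,1)=-1→XXO/X../OOX*; (1,1)=-1→X.O/XX./OOX; (1,2)=-1→X.O/X.X/OOX
ply 3, O at XXO/X../OOX | (1,1)=+1→XXO/XO./OOX*; (1,2)=+1→XXO/X.O/OOX
ply 4: XXO/XO./OOX is terminal -1 (X); from X../X../OOX depth 7

O winning at [X../X../OOX]: True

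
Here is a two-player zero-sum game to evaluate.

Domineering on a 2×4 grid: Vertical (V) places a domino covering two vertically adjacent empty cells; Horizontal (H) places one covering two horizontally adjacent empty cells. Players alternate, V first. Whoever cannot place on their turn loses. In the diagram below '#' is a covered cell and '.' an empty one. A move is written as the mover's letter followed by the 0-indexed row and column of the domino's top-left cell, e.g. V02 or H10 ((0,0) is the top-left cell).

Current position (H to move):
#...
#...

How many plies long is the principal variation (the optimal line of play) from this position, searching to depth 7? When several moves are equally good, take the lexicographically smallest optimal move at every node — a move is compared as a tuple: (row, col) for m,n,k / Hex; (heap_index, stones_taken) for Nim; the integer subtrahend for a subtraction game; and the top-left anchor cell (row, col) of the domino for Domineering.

PV length from [#.../#...]: 3 plies

ply 1, H at #.../#... | H01=+1→###./#...*; H02=+1→#.##/#...; H11=+1→#.../###.; H12=+1→#.../#.##
ply 2, V at ###./#... | V03=-1→####/#..#*
ply 3, H at ####/#..# | H11=+1→####/####*
ply 4: ####/#### is terminal -1 (V); from #.../#... depth 7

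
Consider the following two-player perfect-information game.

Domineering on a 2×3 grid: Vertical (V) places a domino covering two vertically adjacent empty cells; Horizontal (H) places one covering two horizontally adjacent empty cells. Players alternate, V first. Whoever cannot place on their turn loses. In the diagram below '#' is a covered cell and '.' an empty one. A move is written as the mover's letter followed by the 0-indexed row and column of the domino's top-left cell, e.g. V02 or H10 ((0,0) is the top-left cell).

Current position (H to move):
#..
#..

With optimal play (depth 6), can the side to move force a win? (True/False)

H winning at [#../#..]: True

p1 H@[#../#..]: H01[###/#..]+1* H11[#../###]+1
p2 V@[###/#..] terminal -1; root [#../#..] d6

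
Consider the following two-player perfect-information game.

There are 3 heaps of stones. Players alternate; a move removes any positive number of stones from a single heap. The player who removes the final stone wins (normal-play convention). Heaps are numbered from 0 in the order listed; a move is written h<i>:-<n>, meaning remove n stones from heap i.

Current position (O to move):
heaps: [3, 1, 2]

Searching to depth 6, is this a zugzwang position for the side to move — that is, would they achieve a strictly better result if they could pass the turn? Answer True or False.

zugzwang((3,1,2), O) = True

[(3,1,2)] O move#1: h0:-1:-1/(2,1,2)*, h0:-2:-1/(1,1,2), h0:-3:-1/(0,1,2), h1:-1:-1/(3,0,2), h2:-1:-1/(3,1,1), h2:-2:-1/(3,1,0)
[(2,1,2)] X move#2: h0:-1:-1/(1,1,2), h0:-2:-1/(0,1,2), h1:-1:+1/(2,0,2)*, h2:-1:-1/(2,1,1), h2:-2:-1/(2,1,0)
[(2,0,2)] O move#3: h0:-1:-1/(1,0,2)*, h0:-2:-1/(0,0,2), h2:-1:-1/(2,0,1), h2:-2:-1/(2,0,0)
[(1,0,2)] X move#4: h0:-1:-1/(0,0,2), h2:-1:+1/(1,0,1)*, h2:-2:-1/(1,0,0)
[(1,0,1)] O move#5: h0:-1:-1/(0,0,1)*, h2:-1:-1/(1,0,0)
[(0,0,1)] X move#6: h2:-1:+1/(0,0,0)*
[(0,0,0)] end (terminal -1, O#7); searched (3,1,2) to 6
pass branch (X moves first from the same position):
  | [(3,1,2)] X move#1: h0:-1:-1/(2,1,2)*, h0:-2:-1/(1,1,2), h0:-3:-1/(0,1,2), h1:-1:-1/(3,0,2), h2:-1:-1/(3,1,1), h2:-2:-1/(3,1,0)
  | [(2,1,2)] O move#2: h0:-1:-1/(1,1,2), h0:-2:-1/(0,1,2), h1:-1:+1/(2,0,2)*, h2:-1:-1/(2,1,1), h2:-2:-1/(2,1,0)
  | [(2,0,2)] X move#3: h0:-1:-1/(1,0,2)*, h0:-2:-1/(0,0,2), h2:-1:-1/(2,0,1), h2:-2:-1/(2,0,0)
  | [(1,0,2)] O move#4: h0:-1:-1/(0,0,2), h2:-1:+1/(1,0,1)*, h2:-2:-1/(1,0,0)
  | [(1,0,1)] X move#5: h0:-1:-1/(0,0,1)*, h2:-1:-1/(1,0,0)
  | [(0,0,1)] O move#6: h2:-1:+1/(0,0,0)*
  | [(0,0,0)] end (terminal -1, X#7); searched (3,1,2) to 6
O moving scores -1; O passing scores +1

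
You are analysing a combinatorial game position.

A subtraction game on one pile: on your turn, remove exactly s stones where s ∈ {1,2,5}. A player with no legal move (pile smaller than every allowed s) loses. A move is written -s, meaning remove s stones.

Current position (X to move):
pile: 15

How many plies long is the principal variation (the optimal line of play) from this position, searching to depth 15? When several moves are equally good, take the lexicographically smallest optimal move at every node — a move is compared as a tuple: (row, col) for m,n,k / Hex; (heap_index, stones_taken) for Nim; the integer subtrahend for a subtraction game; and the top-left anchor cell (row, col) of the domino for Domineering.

PV length from [15]: 10 plies

p1 X@[15]: -1[14]-1* -2[13]-1 -5[10]-1
p2 O@[14]: -1[13]-1 -2[12]+1* -5[9]+1
p3 X@[12]: -1[11]-1* -2[10]-1 -5[7]-1
p4 O@[11]: -1[10]-1 -2[9]+1* -5[6]+1
p5 X@[9]: -1[8]-1* -2[7]-1 -5[4]-1
p6 O@[8]: -1[7]-1 -2[6]+1* -5[3]+1
p7 X@[6]: -1[5]-1* -2[4]-1 -5[1]-1
p8 O@[5]: -1[4]-1 -2[3]+1* -5[0]+1
p9 X@[3]: -1[2]-1* -2[1]-1
p10 O@[2]: -1[1]-1 -2[0]+1*
p11 X@[0] terminal -1; root [15] d15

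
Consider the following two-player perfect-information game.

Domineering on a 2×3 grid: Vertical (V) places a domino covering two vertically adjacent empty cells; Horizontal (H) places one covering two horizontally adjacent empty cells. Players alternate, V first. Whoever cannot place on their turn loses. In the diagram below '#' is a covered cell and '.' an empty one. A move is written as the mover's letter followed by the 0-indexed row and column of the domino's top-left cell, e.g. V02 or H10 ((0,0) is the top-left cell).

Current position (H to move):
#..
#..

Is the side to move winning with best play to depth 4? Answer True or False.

[#../#..] H move#1: H01:+1/###/#..*, H11:+1/#../###
[###/#..] end (terminal -1, V#2); searched #../#.. to 4

H winning at [#../#..]: True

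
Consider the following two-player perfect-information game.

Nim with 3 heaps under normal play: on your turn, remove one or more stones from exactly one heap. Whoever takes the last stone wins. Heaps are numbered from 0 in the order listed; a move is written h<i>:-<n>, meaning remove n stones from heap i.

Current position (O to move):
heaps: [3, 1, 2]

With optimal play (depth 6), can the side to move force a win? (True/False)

[(3,1,2)] O move#1: h0:-1:-1/(2,1,2)*, h0:-2:-1/(1,1,2), h0:-3:-1/(0,1,2), h1:-1:-1/(3,0,2), h2:-1:-1/(3,1,1), h2:-2:-1/(3,1,0)
[(2,1,2)] X move#2: h0:-1:-1/(1,1,2), h0:-2:-1/(0,1,2), h1:-1:+1/(2,0,2)*, h2:-1:-1/(2,1,1), h2:-2:-1/(2,1,0)
[(2,0,2)] O move#3: h0:-1:-1/(1,0,2)*, h0:-2:-1/(0,0,2), h2:-1:-1/(2,0,1), h2:-2:-1/(2,0,0)
[(1,0,2)] X move#4: h0:-1:-1/(0,0,2), h2:-1:+1/(1,0,1)*, h2:-2:-1/(1,0,0)
[(1,0,1)] O move#5: h0:-1:-1/(0,0,1)*, h2:-1:-1/(1,0,0)
[(0,0,1)] X move#6: h2:-1:+1/(0,0,0)*
[(0,0,0)] end (terminal -1, O#7); searched (3,1,2) to 6

O winning at [(3,1,2)]: False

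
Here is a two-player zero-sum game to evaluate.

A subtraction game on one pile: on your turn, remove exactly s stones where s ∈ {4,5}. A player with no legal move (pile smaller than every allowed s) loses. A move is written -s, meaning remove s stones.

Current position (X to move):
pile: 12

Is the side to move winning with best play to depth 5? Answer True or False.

X winning at [12]: False

[12] X move#1: -4:-1/8*, -5:-1/7
[8] O move#2: -4:-1/4, -5:+1/3*
[3] end (terminal -1, X#3); searched 12 to 5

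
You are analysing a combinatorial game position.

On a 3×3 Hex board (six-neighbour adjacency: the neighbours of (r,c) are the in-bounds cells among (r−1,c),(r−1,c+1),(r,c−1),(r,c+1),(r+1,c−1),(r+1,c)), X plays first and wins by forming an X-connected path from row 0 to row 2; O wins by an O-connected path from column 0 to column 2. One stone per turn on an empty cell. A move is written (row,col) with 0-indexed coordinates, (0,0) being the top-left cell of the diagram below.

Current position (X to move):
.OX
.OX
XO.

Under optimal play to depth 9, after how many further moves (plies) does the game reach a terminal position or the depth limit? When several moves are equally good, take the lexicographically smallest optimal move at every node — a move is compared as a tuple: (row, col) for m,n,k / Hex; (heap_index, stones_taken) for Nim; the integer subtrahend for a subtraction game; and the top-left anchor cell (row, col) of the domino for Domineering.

p1 X@[.OX/.OX/XO.]: (0,0)[XOX/.OX/XO.]+1* (1,0)[.OX/XOX/XO.]+1 (2,2)[.OX/.OX/XOX]+1
p2 O@[XOX/.OX/XO.]: (1,0)[XOX/OOX/XO.]-1* (2,2)[XOX/.OX/XOO]-1
p3 X@[XOX/OOX/XO.]: (2,2)[XOX/OOX/XOX]+1*
p4 O@[XOX/OOX/XOX] terminal -1; root [.OX/.OX/XO.] d9

PV length from [.OX/.OX/XO.]: 3 plies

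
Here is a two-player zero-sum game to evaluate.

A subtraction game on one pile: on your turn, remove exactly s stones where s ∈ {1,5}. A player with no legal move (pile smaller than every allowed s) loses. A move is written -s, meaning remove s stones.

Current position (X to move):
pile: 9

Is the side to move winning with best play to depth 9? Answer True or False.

X winning at [9]: True

p1 X@[9]: -1[8]+1* -5[4]+1
p2 O@[8]: -1[7]-1* -5[3]-1
p3 X@[7]: -1[6]+1* -5[2]+1
p4 O@[6]: -1[5]-1* -5[1]-1
p5 X@[5]: -1[4]+1* -5[0]+1
p6 O@[4]: -1[3]-1*
p7 X@[3]: -1[2]+1*
p8 O@[2]: -1[1]-1*
p9 X@[1]: -1[0]+1*
p10 O@[0] terminal -1; root [9] d9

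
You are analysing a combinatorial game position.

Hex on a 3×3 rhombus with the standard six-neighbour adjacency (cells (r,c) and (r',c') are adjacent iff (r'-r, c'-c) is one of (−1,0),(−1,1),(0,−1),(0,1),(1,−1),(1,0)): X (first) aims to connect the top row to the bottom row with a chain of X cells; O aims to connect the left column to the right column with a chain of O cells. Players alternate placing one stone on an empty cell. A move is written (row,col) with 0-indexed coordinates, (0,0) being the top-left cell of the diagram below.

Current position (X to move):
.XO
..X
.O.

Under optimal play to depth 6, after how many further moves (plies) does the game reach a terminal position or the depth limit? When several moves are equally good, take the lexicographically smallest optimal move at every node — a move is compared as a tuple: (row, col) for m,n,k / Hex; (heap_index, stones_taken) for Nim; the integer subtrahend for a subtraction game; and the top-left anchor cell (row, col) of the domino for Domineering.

PV length from [.XO/..X/.O.]: 5 plies

p1 X@[.XO/..X/.O.]: (0,0)[XXO/..X/.O.]-1 (1,0)[.XO/X.X/.O.]-1 (1,1)[.XO/.XX/.O.]+1* (2,0)[.XO/..X/XO.]+1 (2,2)[.XO/..X/.OX]-1
p2 O@[.XO/.XX/.O.]: (0,0)[OXO/.XX/.O.]-1* (1,0)[.XO/OXX/.O.]-1 (2,0)[.XO/.XX/OO.]-1 (2,2)[.XO/.XX/.OO]-1
p3 X@[OXO/.XX/.O.]: (1,0)[OXO/XXX/.O.]+1* (2,0)[OXO/.XX/XO.]+1 (2,2)[OXO/.XX/.OX]+1
p4 O@[OXO/XXX/.O.]: (2,0)[OXO/XXX/OO.]-1* (2,2)[OXO/XXX/.OO]-1
p5 X@[OXO/XXX/OO.]: (2,2)[OXO/XXX/OOX]+1*
p6 O@[OXO/XXX/OOX] terminal -1; root [.XO/..X/.O.] d6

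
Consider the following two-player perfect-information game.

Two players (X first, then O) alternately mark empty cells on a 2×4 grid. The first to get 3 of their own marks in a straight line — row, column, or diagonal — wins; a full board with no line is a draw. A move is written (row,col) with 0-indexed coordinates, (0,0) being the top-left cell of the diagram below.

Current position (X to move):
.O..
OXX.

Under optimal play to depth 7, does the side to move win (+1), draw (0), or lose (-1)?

value(.O../OXX., X) = +1

ply 1, X at .O../OXX. | (0,0)=+0→XO../OXX.; (0,2)=+0→.OX./OXX.; (0,3)=+0→.O.X/OXX.; (1,3)=+1→.O../OXXX*
ply 2: .O../OXXX is terminal -1 (O); from .O../OXX. depth 7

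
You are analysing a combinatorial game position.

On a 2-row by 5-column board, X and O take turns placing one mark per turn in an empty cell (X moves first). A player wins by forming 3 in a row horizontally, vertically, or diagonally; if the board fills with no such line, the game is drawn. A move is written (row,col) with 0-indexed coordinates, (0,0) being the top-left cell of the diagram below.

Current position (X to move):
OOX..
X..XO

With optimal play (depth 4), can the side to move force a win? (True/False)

p1 X@[OOX../X..XO]: (0,3)[OOXX./X..XO]+0* (0,4)[OOX.X/X..XO]+0 (1,1)[OOX../XX.XO]+0 (1,2)[OOX../X.XXO]+0
p2 O@[OOXX./X..XO]: (0,4)[OOXXO/X..XO]+0* (1,1)[OOXX./XO.XO]-1 (1,2)[OOXX./X.OXO]-1
p3 X@[OOXXO/X..XO]: (1,1)[OOXXO/XX.XO]+0* (1,2)[OOXXO/X.XXO]+0
p4 O@[OOXXO/XX.XO]: (1,2)[OOXXO/XXOXO]+0*
p5 X@[OOXXO/XXOXO] terminal +0; root [OOX../X..XO] d4

X winning at [OOX../X..XO]: False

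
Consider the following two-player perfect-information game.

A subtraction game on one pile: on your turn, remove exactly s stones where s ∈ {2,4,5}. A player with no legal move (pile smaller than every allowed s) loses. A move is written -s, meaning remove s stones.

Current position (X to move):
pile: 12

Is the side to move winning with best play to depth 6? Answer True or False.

X winning at [12]: True

p1 X@[12]: -2[10]-1 -4[8]+1* -5[7]+1
p2 O@[8]: -2[6]-1* -4[4]-1 -5[3]-1
p3 X@[6]: -2[4]-1 -4[2]-1 -5[1]+1*
p4 O@[1] terminal -1; root [12] d6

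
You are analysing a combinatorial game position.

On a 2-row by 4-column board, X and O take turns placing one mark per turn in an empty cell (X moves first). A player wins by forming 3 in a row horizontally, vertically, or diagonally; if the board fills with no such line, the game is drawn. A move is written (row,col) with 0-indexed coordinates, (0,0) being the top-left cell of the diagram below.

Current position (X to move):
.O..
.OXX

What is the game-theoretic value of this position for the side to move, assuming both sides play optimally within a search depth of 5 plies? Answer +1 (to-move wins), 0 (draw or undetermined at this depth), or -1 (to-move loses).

value(.O../.OXX, X) = 0

[.O../.OXX] X move#1: (0,0):+0/XO../.OXX*, (0,2):+0/.OX./.OXX, (0,3):+0/.O.X/.OXX, (1,0):-1/.O../XOXX
[XO../.OXX] O move#2: (0,2):+0/XOO./.OXX*, (0,3):+0/XO.O/.OXX, (1,0):+0/XO../OOXX
[XOO./.OXX] X move#3: (0,3):+0/XOOX/.OXX*, (1,0):-1/XOO./XOXX
[XOOX/.OXX] O move#4: (1,0):+0/XOOX/OOXX*
[XOOX/OOXX] end (terminal +0, X#5); searched .O../.OXX to 5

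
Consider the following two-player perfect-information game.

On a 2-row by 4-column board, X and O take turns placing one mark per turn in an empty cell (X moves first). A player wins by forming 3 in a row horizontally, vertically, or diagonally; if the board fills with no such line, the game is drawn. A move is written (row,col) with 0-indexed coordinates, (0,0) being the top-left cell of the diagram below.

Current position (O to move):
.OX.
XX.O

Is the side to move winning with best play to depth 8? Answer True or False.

O winning at [.OX./XX.O]: False

p1 O@[.OX./XX.O]: (0,0)[OOX./XX.O]-1 (0,3)[.OXO/XX.O]-1 (1,2)[.OX./XXOO]+0*
p2 X@[.OX./XXOO]: (0,0)[XOX./XXOO]+0* (0,3)[.OXX/XXOO]+0
p3 O@[XOX./XXOO]: (0,3)[XOXO/XXOO]+0*
p4 X@[XOXO/XXOO] terminal +0; root [.OX./XX.O] d8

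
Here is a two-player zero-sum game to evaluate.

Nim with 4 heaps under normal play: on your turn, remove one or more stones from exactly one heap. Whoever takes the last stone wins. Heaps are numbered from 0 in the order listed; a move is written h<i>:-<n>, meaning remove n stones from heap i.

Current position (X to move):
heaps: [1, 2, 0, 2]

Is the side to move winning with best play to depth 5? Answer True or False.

ply 1, X at (1,2,0,2) | h0:-1=+1→(0,2,0,2)*; h1:-1=-1→(1,1,0,2); h1:-2=-1→(1,0,0,2); h3:-1=-1→(1,2,0,1); h3:-2=-1→(1,2,0,0)
ply 2, O at (0,2,0,2) | h1:-1=-1→(0,1,0,2)*; h1:-2=-1→(0,0,0,2); h3:-1=-1→(0,2,0,1); h3:-2=-1→(0,2,0,0)
ply 3, X at (0,1,0,2) | h1:-1=-1→(0,0,0,2); h3:-1=+1→(0,1,0,1)*; h3:-2=-1→(0,1,0,0)
ply 4, O at (0,1,0,1) | h1:-1=-1→(0,0,0,1)*; h3:-1=-1→(0,1,0,0)
ply 5, X at (0,0,0,1) | h3:-1=+1→(0,0,0,0)*
ply 6: (0,0,0,0) is terminal -1 (O); from (1,2,0,2) depth 5

X winning at [(1,2,0,2)]: True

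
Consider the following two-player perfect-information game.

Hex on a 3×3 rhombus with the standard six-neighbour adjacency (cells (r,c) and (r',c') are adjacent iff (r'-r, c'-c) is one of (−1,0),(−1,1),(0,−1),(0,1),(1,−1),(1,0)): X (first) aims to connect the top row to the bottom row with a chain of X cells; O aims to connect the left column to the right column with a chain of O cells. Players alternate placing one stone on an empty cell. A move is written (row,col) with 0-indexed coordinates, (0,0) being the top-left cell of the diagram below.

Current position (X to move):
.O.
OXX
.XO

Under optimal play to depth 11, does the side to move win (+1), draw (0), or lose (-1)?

[.O./OXX/.XO] X move#1: (0,0):-1/XO./OXX/.XO, (0,2):+1/.OX/OXX/.XO*, (2,0):-1/.O./OXX/XXO
[.OX/OXX/.XO] end (terminal -1, O#2); searched .O./OXX/.XO to 11

value(.O./OXX/.XO, X) = +1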